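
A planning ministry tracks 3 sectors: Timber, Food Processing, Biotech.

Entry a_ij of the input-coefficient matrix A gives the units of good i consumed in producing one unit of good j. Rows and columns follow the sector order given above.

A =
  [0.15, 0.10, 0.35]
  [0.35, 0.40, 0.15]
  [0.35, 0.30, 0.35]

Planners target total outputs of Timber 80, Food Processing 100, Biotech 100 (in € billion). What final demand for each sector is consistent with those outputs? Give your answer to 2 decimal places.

I − A =
  [   0.85    -0.10    -0.35]
  [  -0.35     0.60    -0.15]
  [  -0.35    -0.30     0.65]
d = (I − A) x:
  d_T = (+0.85)·80 + (-0.10)·100 + (-0.35)·100 = 23.00
  d_F = (-0.35)·80 + (+0.60)·100 + (-0.15)·100 = 17.00
  d_B = (-0.35)·80 + (-0.30)·100 + (+0.65)·100 = 7.00

d_T = 23.00, d_F = 17.00, d_B = 7.00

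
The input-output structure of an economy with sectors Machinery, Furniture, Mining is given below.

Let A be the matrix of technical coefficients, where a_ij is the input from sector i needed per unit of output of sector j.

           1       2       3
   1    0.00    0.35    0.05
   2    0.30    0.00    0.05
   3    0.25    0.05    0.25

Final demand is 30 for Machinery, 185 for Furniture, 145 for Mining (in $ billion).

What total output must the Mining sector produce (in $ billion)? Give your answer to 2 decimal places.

I − A =
  [   1.00    -0.35    -0.05]
  [  -0.30     1.00    -0.05]
  [  -0.25    -0.05     0.75]
Cofactors of I−A, C_ij = (−1)^(i+j)·(minor ij) (rows/columns in the sector order above):
  C_11 = (1.00)(0.75) − (-0.05)(-0.05) = 0.7475
  C_12 = −[(-0.30)(0.75) − (-0.05)(-0.25)] = 0.2375
  C_13 = (-0.30)(-0.05) − (1.00)(-0.25) = 0.2650
  C_21 = −[(-0.35)(0.75) − (-0.05)(-0.05)] = 0.2650
  C_22 = (1.00)(0.75) − (-0.05)(-0.25) = 0.7375
  C_23 = −[(1.00)(-0.05) − (-0.35)(-0.25)] = 0.1375
  C_31 = (-0.35)(-0.05) − (-0.05)(1.00) = 0.0675
  C_32 = −[(1.00)(-0.05) − (-0.05)(-0.30)] = 0.0650
  C_33 = (1.00)(1.00) − (-0.35)(-0.30) = 0.8950
det(I−A) = Σ_j (I−A)_1j·C_1j = (1.00)(0.7475) + (-0.35)(0.2375) + (-0.05)(0.2650) = 0.651125
adj(I−A) = Cᵀ =
  [ 0.7475   0.2650   0.0675]
  [ 0.2375   0.7375   0.0650]
  [ 0.2650   0.1375   0.8950]
(I − A)⁻¹ = adj(I−A) / det(I−A) ≈
  [   1.1480     0.4070     0.1037]
  [   0.3648     1.1327     0.0998]
  [   0.4070     0.2112     1.3745]
x = (I − A)⁻¹ d = adj(I−A)·d / det(I−A), with det(I−A) = 0.651125:
  x_1 = (0.7475·30 + 0.2650·185 + 0.0675·145) / 0.651125 = 81.2375 / 0.651125 ≈ 124.76
  x_2 = (0.2375·30 + 0.7375·185 + 0.0650·145) / 0.651125 = 152.9875 / 0.651125 ≈ 234.96
  x_3 = (0.2650·30 + 0.1375·185 + 0.8950·145) / 0.651125 = 163.1625 / 0.651125 ≈ 250.59

x_3 = 250.59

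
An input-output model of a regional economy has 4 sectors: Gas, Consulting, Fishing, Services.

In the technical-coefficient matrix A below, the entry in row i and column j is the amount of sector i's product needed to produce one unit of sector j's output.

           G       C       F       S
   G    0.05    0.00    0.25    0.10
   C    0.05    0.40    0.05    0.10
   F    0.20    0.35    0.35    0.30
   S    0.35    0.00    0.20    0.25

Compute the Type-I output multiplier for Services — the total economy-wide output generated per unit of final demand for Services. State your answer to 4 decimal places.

I − A =
  [   0.95     0.00    -0.25    -0.10]
  [  -0.05     0.60    -0.05    -0.10]
  [  -0.20    -0.35     0.65    -0.30]
  [  -0.35     0.00    -0.20     0.75]
Compute the cofactors C_ij = (−1)^(i+j)·(3×3 minor ij) of I−A; the adjugate is their transpose:
adj(I−A) = Cᵀ =
  [ 0.236375   0.072625   0.124500   0.091000]
  [ 0.060875   0.315625   0.072000   0.079000]
  [ 0.178375   0.237125   0.406500   0.218000]
  [ 0.157875   0.097125   0.166500   0.319500]
det(I−A) = Σ_j (I−A)_1j·C_1j = (0.95)(0.236375) + (0.00)(0.060875) + (-0.25)(0.178375) + (-0.10)(0.157875) = 0.164175
(I − A)⁻¹ = adj(I−A) / det(I−A) ≈
  [   1.43977     0.44236     0.75834     0.55429]
  [   0.37079     1.92249     0.43856     0.48119]
  [   1.08649     1.44434     2.47602     1.32785]
  [   0.96163     0.59159     1.01416     1.94609]
The output multiplier for sector j is the column-j sum of the Leontief inverse (I − A)⁻¹ = adj(I−A) / det(I−A).
Column S of adj(I−A): (0.091000, 0.079000, 0.218000, 0.319500); det(I−A) = 0.164175.
m_S = (0.091000 + 0.079000 + 0.218000 + 0.319500) / 0.164175 = 0.7075 / 0.164175 ≈ 4.3094.

m_S = 4.3094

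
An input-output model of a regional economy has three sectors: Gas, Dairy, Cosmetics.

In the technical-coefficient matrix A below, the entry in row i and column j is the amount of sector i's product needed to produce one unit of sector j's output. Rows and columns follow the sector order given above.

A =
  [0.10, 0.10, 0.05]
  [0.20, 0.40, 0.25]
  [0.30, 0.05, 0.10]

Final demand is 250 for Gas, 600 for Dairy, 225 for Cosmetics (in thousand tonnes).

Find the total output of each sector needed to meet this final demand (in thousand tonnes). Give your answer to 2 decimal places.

I − A =
  [   0.90    -0.10    -0.05]
  [  -0.20     0.60    -0.25]
  [  -0.30    -0.05     0.90]
Cofactors of I−A, C_ij = (−1)^(i+j)·(minor ij) (rows/columns in the sector order above):
  C_11 = (0.60)(0.90) − (-0.25)(-0.05) = 0.5275
  C_12 = −[(-0.20)(0.90) − (-0.25)(-0.30)] = 0.2550
  C_13 = (-0.20)(-0.05) − (0.60)(-0.30) = 0.1900
  C_21 = −[(-0.10)(0.90) − (-0.05)(-0.05)] = 0.0925
  C_22 = (0.90)(0.90) − (-0.05)(-0.30) = 0.7950
  C_23 = −[(0.90)(-0.05) − (-0.10)(-0.30)] = 0.0750
  C_31 = (-0.10)(-0.25) − (-0.05)(0.60) = 0.0550
  C_32 = −[(0.90)(-0.25) − (-0.05)(-0.20)] = 0.2350
  C_33 = (0.90)(0.60) − (-0.10)(-0.20) = 0.5200
det(I−A) = Σ_j (I−A)_1j·C_1j = (0.90)(0.5275) + (-0.10)(0.2550) + (-0.05)(0.1900) = 0.43975
adj(I−A) = Cᵀ =
  [ 0.5275   0.0925   0.0550]
  [ 0.2550   0.7950   0.2350]
  [ 0.1900   0.0750   0.5200]
(I − A)⁻¹ = adj(I−A) / det(I−A) ≈
  [   1.1995     0.2103     0.1251]
  [   0.5799     1.8078     0.5344]
  [   0.4321     0.1706     1.1825]
x = (I − A)⁻¹ d = adj(I−A)·d / det(I−A), with det(I−A) = 0.43975:
  x_1 = (0.5275·250 + 0.0925·600 + 0.0550·225) / 0.43975 = 199.75 / 0.43975 ≈ 454.24
  x_2 = (0.2550·250 + 0.7950·600 + 0.2350·225) / 0.43975 = 593.625 / 0.43975 ≈ 1349.91
  x_3 = (0.1900·250 + 0.0750·600 + 0.5200·225) / 0.43975 = 209.50 / 0.43975 ≈ 476.41

x_1 = 454.24, x_2 = 1349.91, x_3 = 476.41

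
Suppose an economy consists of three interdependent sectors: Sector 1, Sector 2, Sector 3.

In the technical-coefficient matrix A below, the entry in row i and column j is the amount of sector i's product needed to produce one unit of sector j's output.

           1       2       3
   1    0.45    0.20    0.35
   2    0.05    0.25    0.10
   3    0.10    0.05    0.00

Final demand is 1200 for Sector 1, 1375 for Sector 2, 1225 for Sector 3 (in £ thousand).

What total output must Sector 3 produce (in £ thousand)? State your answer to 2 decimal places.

I − A =
  [   0.55    -0.20    -0.35]
  [  -0.05     0.75    -0.10]
  [  -0.10    -0.05     1.00]
Cofactors of I−A, C_ij = (−1)^(i+j)·(minor ij) (rows/columns in the sector order above):
  C_11 = (0.75)(1.00) − (-0.10)(-0.05) = 0.7450
  C_12 = −[(-0.05)(1.00) − (-0.10)(-0.10)] = 0.0600
  C_13 = (-0.05)(-0.05) − (0.75)(-0.10) = 0.0775
  C_21 = −[(-0.20)(1.00) − (-0.35)(-0.05)] = 0.2175
  C_22 = (0.55)(1.00) − (-0.35)(-0.10) = 0.5150
  C_23 = −[(0.55)(-0.05) − (-0.20)(-0.10)] = 0.0475
  C_31 = (-0.20)(-0.10) − (-0.35)(0.75) = 0.2825
  C_32 = −[(0.55)(-0.10) − (-0.35)(-0.05)] = 0.0725
  C_33 = (0.55)(0.75) − (-0.20)(-0.05) = 0.4025
det(I−A) = Σ_j (I−A)_1j·C_1j = (0.55)(0.7450) + (-0.20)(0.0600) + (-0.35)(0.0775) = 0.370625
adj(I−A) = Cᵀ =
  [ 0.7450   0.2175   0.2825]
  [ 0.0600   0.5150   0.0725]
  [ 0.0775   0.0475   0.4025]
(I − A)⁻¹ = adj(I−A) / det(I−A) ≈
  [   2.0101     0.5868     0.7622]
  [   0.1619     1.3895     0.1956]
  [   0.2091     0.1282     1.0860]
x = (I − A)⁻¹ d = adj(I−A)·d / det(I−A), with det(I−A) = 0.370625:
  x_1 = (0.7450·1200 + 0.2175·1375 + 0.2825·1225) / 0.370625 = 1539.125 / 0.370625 ≈ 4152.78
  x_2 = (0.0600·1200 + 0.5150·1375 + 0.0725·1225) / 0.370625 = 868.9375 / 0.370625 ≈ 2344.52
  x_3 = (0.0775·1200 + 0.0475·1375 + 0.4025·1225) / 0.370625 = 651.375 / 0.370625 ≈ 1757.50

x_3 = 1757.50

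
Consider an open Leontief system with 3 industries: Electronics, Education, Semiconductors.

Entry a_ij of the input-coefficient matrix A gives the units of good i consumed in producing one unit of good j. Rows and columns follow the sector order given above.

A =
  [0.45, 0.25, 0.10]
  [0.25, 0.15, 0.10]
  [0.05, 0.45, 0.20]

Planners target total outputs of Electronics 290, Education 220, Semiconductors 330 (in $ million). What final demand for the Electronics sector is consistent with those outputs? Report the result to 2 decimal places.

I − A =
  [   0.55    -0.25    -0.10]
  [  -0.25     0.85    -0.10]
  [  -0.05    -0.45     0.80]
d = (I − A) x:
  d_1 = (+0.55)·290 + (-0.25)·220 + (-0.10)·330 = 71.50
  d_2 = (-0.25)·290 + (+0.85)·220 + (-0.10)·330 = 81.50
  d_3 = (-0.05)·290 + (-0.45)·220 + (+0.80)·330 = 150.50

d_1 = 71.50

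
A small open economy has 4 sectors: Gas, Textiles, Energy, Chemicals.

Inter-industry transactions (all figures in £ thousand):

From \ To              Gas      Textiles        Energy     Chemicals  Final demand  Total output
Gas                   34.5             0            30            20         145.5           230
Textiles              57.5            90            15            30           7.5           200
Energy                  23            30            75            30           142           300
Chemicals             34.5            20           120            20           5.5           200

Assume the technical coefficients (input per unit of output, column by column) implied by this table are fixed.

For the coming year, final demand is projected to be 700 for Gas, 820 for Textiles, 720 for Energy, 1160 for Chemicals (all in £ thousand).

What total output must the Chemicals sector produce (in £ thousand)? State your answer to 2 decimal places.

Technical coefficients a_ij = z_ij / X_j:
  a_GG = 34.5/230 = 0.15, a_TG = 57.5/230 = 0.25, a_EG = 23/230 = 0.10, a_CG = 34.5/230 = 0.15
  a_GT = 0/200 = 0.00, a_TT = 90/200 = 0.45, a_ET = 30/200 = 0.15, a_CT = 20/200 = 0.10
  a_GE = 30/300 = 0.10, a_TE = 15/300 = 0.05, a_EE = 75/300 = 0.25, a_CE = 120/300 = 0.40
  a_GC = 20/200 = 0.10, a_TC = 30/200 = 0.15, a_EC = 30/200 = 0.15, a_CC = 20/200 = 0.10
I − A =
  [   0.85     0.00    -0.10    -0.10]
  [  -0.25     0.55    -0.05    -0.15]
  [  -0.10    -0.15     0.75    -0.15]
  [  -0.15    -0.10    -0.40     0.90]
Compute the cofactors C_ij = (−1)^(i+j)·(3×3 minor ij) of I−A; the adjugate is their transpose:
adj(I−A) = Cᵀ =
  [ 0.31050   0.02850   0.07050   0.05100]
  [ 0.18225   0.49625   0.12325   0.12350]
  [ 0.10125   0.12625   0.39725   0.09850]
  [ 0.11700   0.11600   0.20200   0.33500]
det(I−A) = Σ_j (I−A)_1j·C_1j = (0.85)(0.31050) + (0.00)(0.18225) + (-0.10)(0.10125) + (-0.10)(0.11700) = 0.2421
(I − A)⁻¹ = adj(I−A) / det(I−A) ≈
  [   1.2825     0.1177     0.2912     0.2107]
  [   0.7528     2.0498     0.5091     0.5101]
  [   0.4182     0.5215     1.6409     0.4069]
  [   0.4833     0.4791     0.8344     1.3837]
x = (I − A)⁻¹ d = adj(I−A)·d / det(I−A), with det(I−A) = 0.2421:
  x_G = (0.31050·700 + 0.02850·820 + 0.07050·720 + 0.05100·1160) / 0.2421 = 350.64 / 0.2421 ≈ 1448.33
  x_T = (0.18225·700 + 0.49625·820 + 0.12325·720 + 0.12350·1160) / 0.2421 = 766.50 / 0.2421 ≈ 3166.05
  x_E = (0.10125·700 + 0.12625·820 + 0.39725·720 + 0.09850·1160) / 0.2421 = 574.68 / 0.2421 ≈ 2373.73
  x_C = (0.11700·700 + 0.11600·820 + 0.20200·720 + 0.33500·1160) / 0.2421 = 711.06 / 0.2421 ≈ 2937.05

x_C = 2937.05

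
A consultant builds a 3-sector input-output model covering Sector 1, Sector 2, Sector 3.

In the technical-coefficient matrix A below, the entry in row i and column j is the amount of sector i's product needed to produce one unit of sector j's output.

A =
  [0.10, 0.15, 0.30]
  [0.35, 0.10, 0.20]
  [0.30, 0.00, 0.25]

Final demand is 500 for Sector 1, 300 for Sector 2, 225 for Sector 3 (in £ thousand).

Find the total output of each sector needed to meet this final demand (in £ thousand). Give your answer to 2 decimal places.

I − A =
  [   0.90    -0.15    -0.30]
  [  -0.35     0.90    -0.20]
  [  -0.30     0.00     0.75]
Cofactors of I−A, C_ij = (−1)^(i+j)·(minor ij) (rows/columns in the sector order above):
  C_11 = (0.90)(0.75) − (-0.20)(0.00) = 0.6750
  C_12 = −[(-0.35)(0.75) − (-0.20)(-0.30)] = 0.3225
  C_13 = (-0.35)(0.00) − (0.90)(-0.30) = 0.2700
  C_21 = −[(-0.15)(0.75) − (-0.30)(0.00)] = 0.1125
  C_22 = (0.90)(0.75) − (-0.30)(-0.30) = 0.5850
  C_23 = −[(0.90)(0.00) − (-0.15)(-0.30)] = 0.0450
  C_31 = (-0.15)(-0.20) − (-0.30)(0.90) = 0.3000
  C_32 = −[(0.90)(-0.20) − (-0.30)(-0.35)] = 0.2850
  C_33 = (0.90)(0.90) − (-0.15)(-0.35) = 0.7575
det(I−A) = Σ_j (I−A)_1j·C_1j = (0.90)(0.6750) + (-0.15)(0.3225) + (-0.30)(0.2700) = 0.478125
adj(I−A) = Cᵀ =
  [ 0.6750   0.1125   0.3000]
  [ 0.3225   0.5850   0.2850]
  [ 0.2700   0.0450   0.7575]
(I − A)⁻¹ = adj(I−A) / det(I−A) ≈
  [   1.4118     0.2353     0.6275]
  [   0.6745     1.2235     0.5961]
  [   0.5647     0.0941     1.5843]
x = (I − A)⁻¹ d = adj(I−A)·d / det(I−A), with det(I−A) = 0.478125:
  x_1 = (0.6750·500 + 0.1125·300 + 0.3000·225) / 0.478125 = 438.75 / 0.478125 ≈ 917.65
  x_2 = (0.3225·500 + 0.5850·300 + 0.2850·225) / 0.478125 = 400.875 / 0.478125 ≈ 838.43
  x_3 = (0.2700·500 + 0.0450·300 + 0.7575·225) / 0.478125 = 318.9375 / 0.478125 ≈ 667.06

x_1 = 917.65, x_2 = 838.43, x_3 = 667.06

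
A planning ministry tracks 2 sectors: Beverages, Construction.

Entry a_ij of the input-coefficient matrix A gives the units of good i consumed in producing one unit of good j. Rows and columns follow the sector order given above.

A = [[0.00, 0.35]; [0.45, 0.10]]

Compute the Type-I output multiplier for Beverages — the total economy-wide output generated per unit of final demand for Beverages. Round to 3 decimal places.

m_B = 1.818

I − A =
  [   1.00    -0.35]
  [  -0.45     0.90]
det(I−A) = (1.00)(0.90) − (-0.35)(-0.45) = 0.7425
adj(I−A) = [[0.90, 0.35], [0.45, 1.00]]
(I − A)⁻¹ = adj(I−A) / det(I−A) ≈
  [   1.2121     0.4714]
  [   0.6061     1.3468]
The output multiplier for sector j is the column-j sum of the Leontief inverse (I − A)⁻¹ = adj(I−A) / det(I−A).
Column B of adj(I−A): (0.90, 0.45); det(I−A) = 0.7425.
m_B = (0.90 + 0.45) / 0.7425 = 1.35 / 0.7425 ≈ 1.818.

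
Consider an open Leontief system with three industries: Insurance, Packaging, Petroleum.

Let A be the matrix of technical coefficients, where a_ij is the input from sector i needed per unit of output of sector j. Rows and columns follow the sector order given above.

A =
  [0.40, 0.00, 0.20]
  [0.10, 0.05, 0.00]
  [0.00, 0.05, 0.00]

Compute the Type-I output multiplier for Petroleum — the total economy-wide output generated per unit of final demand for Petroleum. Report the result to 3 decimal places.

I − A =
  [   0.60     0.00    -0.20]
  [  -0.10     0.95     0.00]
  [   0.00    -0.05     1.00]
Cofactors of I−A, C_ij = (−1)^(i+j)·(minor ij) (rows/columns in the sector order above):
  C_11 = (0.95)(1.00) − (0.00)(-0.05) = 0.9500
  C_12 = −[(-0.10)(1.00) − (0.00)(0.00)] = 0.1000
  C_13 = (-0.10)(-0.05) − (0.95)(0.00) = 0.0050
  C_21 = −[(0.00)(1.00) − (-0.20)(-0.05)] = 0.0100
  C_22 = (0.60)(1.00) − (-0.20)(0.00) = 0.6000
  C_23 = −[(0.60)(-0.05) − (0.00)(0.00)] = 0.0300
  C_31 = (0.00)(0.00) − (-0.20)(0.95) = 0.1900
  C_32 = −[(0.60)(0.00) − (-0.20)(-0.10)] = 0.0200
  C_33 = (0.60)(0.95) − (0.00)(-0.10) = 0.5700
det(I−A) = Σ_j (I−A)_1j·C_1j = (0.60)(0.9500) + (0.00)(0.1000) + (-0.20)(0.0050) = 0.5690
adj(I−A) = Cᵀ =
  [ 0.9500   0.0100   0.1900]
  [ 0.1000   0.6000   0.0200]
  [ 0.0050   0.0300   0.5700]
(I − A)⁻¹ = adj(I−A) / det(I−A) ≈
  [   1.6696     0.0176     0.3339]
  [   0.1757     1.0545     0.0351]
  [   0.0088     0.0527     1.0018]
The output multiplier for sector j is the column-j sum of the Leontief inverse (I − A)⁻¹ = adj(I−A) / det(I−A).
Column 3 of adj(I−A): (0.1900, 0.0200, 0.5700); det(I−A) = 0.5690.
m_3 = (0.1900 + 0.0200 + 0.5700) / 0.5690 = 0.78 / 0.5690 ≈ 1.371.

m_3 = 1.371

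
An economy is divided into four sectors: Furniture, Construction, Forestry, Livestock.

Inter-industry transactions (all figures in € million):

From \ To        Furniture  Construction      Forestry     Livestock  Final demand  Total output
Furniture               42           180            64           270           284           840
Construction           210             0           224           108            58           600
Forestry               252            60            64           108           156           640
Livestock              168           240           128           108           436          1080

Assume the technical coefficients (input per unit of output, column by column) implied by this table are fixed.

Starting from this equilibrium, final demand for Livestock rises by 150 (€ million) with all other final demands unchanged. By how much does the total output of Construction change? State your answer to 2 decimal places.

Technical coefficients a_ij = z_ij / X_j:
  a_11 = 42/840 = 0.05, a_21 = 210/840 = 0.25, a_31 = 252/840 = 0.30, a_41 = 168/840 = 0.20
  a_12 = 180/600 = 0.30, a_22 = 0/600 = 0.00, a_32 = 60/600 = 0.10, a_42 = 240/600 = 0.40
  a_13 = 64/640 = 0.10, a_23 = 224/640 = 0.35, a_33 = 64/640 = 0.10, a_43 = 128/640 = 0.20
  a_14 = 270/1080 = 0.25, a_24 = 108/1080 = 0.10, a_34 = 108/1080 = 0.10, a_44 = 108/1080 = 0.10
I − A =
  [   0.95    -0.30    -0.10    -0.25]
  [  -0.25     1.00    -0.35    -0.10]
  [  -0.30    -0.10     0.90    -0.10]
  [  -0.20    -0.40    -0.20     0.90]
Compute the cofactors C_ij = (−1)^(i+j)·(3×3 minor ij) of I−A; the adjugate is their transpose:
adj(I−A) = Cᵀ =
  [ 0.70650   0.34500   0.27150   0.26475]
  [ 0.32300   0.66150   0.33775   0.20075]
  [ 0.31250   0.23550   0.66850   0.18725]
  [ 0.37000   0.42300   0.35900   0.69025]
det(I−A) = Σ_j (I−A)_1j·C_1j = (0.95)(0.70650) + (-0.30)(0.32300) + (-0.10)(0.31250) + (-0.25)(0.37000) = 0.450525
(I − A)⁻¹ = adj(I−A) / det(I−A) ≈
  [   1.5682     0.7658     0.6026     0.5876]
  [   0.7169     1.4683     0.7497     0.4456]
  [   0.6936     0.5227     1.4838     0.4156]
  [   0.8213     0.9389     0.7968     1.5321]
Δx = (I − A)⁻¹ Δd with Δd having +150 in the Livestock component and 0 elsewhere.
So Δx_2 = L_24 · (+150), where L_24 = adj(I−A)_24 / det(I−A) = 0.20075 / 0.450525.
Δx_2 = 0.20075 × (+150) / 0.450525 = 30.1125 / 0.450525 ≈ 66.84.

Δx_2 = 66.84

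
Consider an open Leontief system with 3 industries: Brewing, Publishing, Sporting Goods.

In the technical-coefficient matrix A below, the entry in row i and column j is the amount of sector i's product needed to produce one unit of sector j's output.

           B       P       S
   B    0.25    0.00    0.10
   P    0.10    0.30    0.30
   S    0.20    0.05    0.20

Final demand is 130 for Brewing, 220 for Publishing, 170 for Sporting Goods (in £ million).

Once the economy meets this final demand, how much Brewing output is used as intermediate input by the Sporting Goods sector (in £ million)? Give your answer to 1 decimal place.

I − A =
  [   0.75     0.00    -0.10]
  [  -0.10     0.70    -0.30]
  [  -0.20    -0.05     0.80]
Cofactors of I−A, C_ij = (−1)^(i+j)·(minor ij) (rows/columns in the sector order above):
  C_11 = (0.70)(0.80) − (-0.30)(-0.05) = 0.5450
  C_12 = −[(-0.10)(0.80) − (-0.30)(-0.20)] = 0.1400
  C_13 = (-0.10)(-0.05) − (0.70)(-0.20) = 0.1450
  C_21 = −[(0.00)(0.80) − (-0.10)(-0.05)] = 0.0050
  C_22 = (0.75)(0.80) − (-0.10)(-0.20) = 0.5800
  C_23 = −[(0.75)(-0.05) − (0.00)(-0.20)] = 0.0375
  C_31 = (0.00)(-0.30) − (-0.10)(0.70) = 0.0700
  C_32 = −[(0.75)(-0.30) − (-0.10)(-0.10)] = 0.2350
  C_33 = (0.75)(0.70) − (0.00)(-0.10) = 0.5250
det(I−A) = Σ_j (I−A)_1j·C_1j = (0.75)(0.5450) + (0.00)(0.1400) + (-0.10)(0.1450) = 0.39425
adj(I−A) = Cᵀ =
  [ 0.5450   0.0050   0.0700]
  [ 0.1400   0.5800   0.2350]
  [ 0.1450   0.0375   0.5250]
(I − A)⁻¹ = adj(I−A) / det(I−A) ≈
  [   1.3824     0.0127     0.1776]
  [   0.3551     1.4711     0.5961]
  [   0.3678     0.0951     1.3316]
First solve x = (I − A)⁻¹ d = adj(I−A)·d / det(I−A); in particular x_S = (0.1450·130 + 0.0375·220 + 0.5250·170) / 0.39425 = 116.35 / 0.39425 ≈ 295.117.
Intermediate flow from B to S: z_BS = a_BS · x_S = 0.10 × 116.35 / 0.39425 = 11.635 / 0.39425 ≈ 29.5.

z_BS = 29.5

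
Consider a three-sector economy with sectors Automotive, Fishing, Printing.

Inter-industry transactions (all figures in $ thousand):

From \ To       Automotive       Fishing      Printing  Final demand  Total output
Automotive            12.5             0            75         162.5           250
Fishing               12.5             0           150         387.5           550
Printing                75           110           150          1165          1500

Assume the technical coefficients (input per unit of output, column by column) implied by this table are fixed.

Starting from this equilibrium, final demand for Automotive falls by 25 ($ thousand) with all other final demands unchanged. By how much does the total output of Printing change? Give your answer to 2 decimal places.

Technical coefficients a_ij = z_ij / X_j:
  a_AA = 12.5/250 = 0.05, a_FA = 12.5/250 = 0.05, a_PA = 75/250 = 0.30
  a_AF = 0/550 = 0.00, a_FF = 0/550 = 0.00, a_PF = 110/550 = 0.20
  a_AP = 75/1500 = 0.05, a_FP = 150/1500 = 0.10, a_PP = 150/1500 = 0.10
I − A =
  [   0.95     0.00    -0.05]
  [  -0.05     1.00    -0.10]
  [  -0.30    -0.20     0.90]
Cofactors of I−A, C_ij = (−1)^(i+j)·(minor ij) (rows/columns in the sector order above):
  C_11 = (1.00)(0.90) − (-0.10)(-0.20) = 0.8800
  C_12 = −[(-0.05)(0.90) − (-0.10)(-0.30)] = 0.0750
  C_13 = (-0.05)(-0.20) − (1.00)(-0.30) = 0.3100
  C_21 = −[(0.00)(0.90) − (-0.05)(-0.20)] = 0.0100
  C_22 = (0.95)(0.90) − (-0.05)(-0.30) = 0.8400
  C_23 = −[(0.95)(-0.20) − (0.00)(-0.30)] = 0.1900
  C_31 = (0.00)(-0.10) − (-0.05)(1.00) = 0.0500
  C_32 = −[(0.95)(-0.10) − (-0.05)(-0.05)] = 0.0975
  C_33 = (0.95)(1.00) − (0.00)(-0.05) = 0.9500
det(I−A) = Σ_j (I−A)_1j·C_1j = (0.95)(0.8800) + (0.00)(0.0750) + (-0.05)(0.3100) = 0.8205
adj(I−A) = Cᵀ =
  [ 0.8800   0.0100   0.0500]
  [ 0.0750   0.8400   0.0975]
  [ 0.3100   0.1900   0.9500]
(I − A)⁻¹ = adj(I−A) / det(I−A) ≈
  [   1.0725     0.0122     0.0609]
  [   0.0914     1.0238     0.1188]
  [   0.3778     0.2316     1.1578]
Δx = (I − A)⁻¹ Δd with Δd having -25 in the Automotive component and 0 elsewhere.
So Δx_P = L_PA · (-25), where L_PA = adj(I−A)_PA / det(I−A) = 0.3100 / 0.8205.
Δx_P = 0.3100 × (-25) / 0.8205 = -7.75 / 0.8205 ≈ -9.45.

Δx_P = -9.45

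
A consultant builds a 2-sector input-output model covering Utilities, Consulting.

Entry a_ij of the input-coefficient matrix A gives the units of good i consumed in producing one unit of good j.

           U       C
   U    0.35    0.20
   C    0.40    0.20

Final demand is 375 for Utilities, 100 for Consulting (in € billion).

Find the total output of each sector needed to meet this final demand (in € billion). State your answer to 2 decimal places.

x_U = 727.27, x_C = 488.64

I − A =
  [   0.65    -0.20]
  [  -0.40     0.80]
det(I−A) = (0.65)(0.80) − (-0.20)(-0.40) = 0.4400
adj(I−A) = [[0.80, 0.20], [0.40, 0.65]]
(I − A)⁻¹ = adj(I−A) / det(I−A) ≈
  [   1.8182     0.4545]
  [   0.9091     1.4773]
x = (I − A)⁻¹ d = adj(I−A)·d / det(I−A), with det(I−A) = 0.4400:
  x_U = (0.80·375 + 0.20·100) / 0.4400 = 320.00 / 0.4400 ≈ 727.27
  x_C = (0.40·375 + 0.65·100) / 0.4400 = 215.00 / 0.4400 ≈ 488.64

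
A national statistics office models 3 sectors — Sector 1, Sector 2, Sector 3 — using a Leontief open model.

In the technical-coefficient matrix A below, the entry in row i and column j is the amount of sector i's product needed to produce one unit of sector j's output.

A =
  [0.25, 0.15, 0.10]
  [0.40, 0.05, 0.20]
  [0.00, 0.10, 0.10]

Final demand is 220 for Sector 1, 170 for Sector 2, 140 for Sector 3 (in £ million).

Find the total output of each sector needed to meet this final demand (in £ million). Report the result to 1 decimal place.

x_1 = 397.4, x_2 = 388.1, x_3 = 198.7

I − A =
  [   0.75    -0.15    -0.10]
  [  -0.40     0.95    -0.20]
  [   0.00    -0.10     0.90]
Cofactors of I−A, C_ij = (−1)^(i+j)·(minor ij) (rows/columns in the sector order above):
  C_11 = (0.95)(0.90) − (-0.20)(-0.10) = 0.8350
  C_12 = −[(-0.40)(0.90) − (-0.20)(0.00)] = 0.3600
  C_13 = (-0.40)(-0.10) − (0.95)(0.00) = 0.0400
  C_21 = −[(-0.15)(0.90) − (-0.10)(-0.10)] = 0.1450
  C_22 = (0.75)(0.90) − (-0.10)(0.00) = 0.6750
  C_23 = −[(0.75)(-0.10) − (-0.15)(0.00)] = 0.0750
  C_31 = (-0.15)(-0.20) − (-0.10)(0.95) = 0.1250
  C_32 = −[(0.75)(-0.20) − (-0.10)(-0.40)] = 0.1900
  C_33 = (0.75)(0.95) − (-0.15)(-0.40) = 0.6525
det(I−A) = Σ_j (I−A)_1j·C_1j = (0.75)(0.8350) + (-0.15)(0.3600) + (-0.10)(0.0400) = 0.56825
adj(I−A) = Cᵀ =
  [ 0.8350   0.1450   0.1250]
  [ 0.3600   0.6750   0.1900]
  [ 0.0400   0.0750   0.6525]
(I − A)⁻¹ = adj(I−A) / det(I−A) ≈
  [   1.4694     0.2552     0.2200]
  [   0.6335     1.1879     0.3344]
  [   0.0704     0.1320     1.1483]
x = (I − A)⁻¹ d = adj(I−A)·d / det(I−A), with det(I−A) = 0.56825:
  x_1 = (0.8350·220 + 0.1450·170 + 0.1250·140) / 0.56825 = 225.85 / 0.56825 ≈ 397.4
  x_2 = (0.3600·220 + 0.6750·170 + 0.1900·140) / 0.56825 = 220.55 / 0.56825 ≈ 388.1
  x_3 = (0.0400·220 + 0.0750·170 + 0.6525·140) / 0.56825 = 112.90 / 0.56825 ≈ 198.7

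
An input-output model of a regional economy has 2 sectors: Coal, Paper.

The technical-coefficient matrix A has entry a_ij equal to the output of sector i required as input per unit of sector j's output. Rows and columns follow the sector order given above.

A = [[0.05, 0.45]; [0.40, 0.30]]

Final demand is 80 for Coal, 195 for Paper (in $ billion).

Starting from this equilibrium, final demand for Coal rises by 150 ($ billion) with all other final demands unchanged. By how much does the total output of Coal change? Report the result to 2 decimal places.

Δx_1 = 216.49

I − A =
  [   0.95    -0.45]
  [  -0.40     0.70]
det(I−A) = (0.95)(0.70) − (-0.45)(-0.40) = 0.4850
adj(I−A) = [[0.70, 0.45], [0.40, 0.95]]
(I − A)⁻¹ = adj(I−A) / det(I−A) ≈
  [   1.4433     0.9278]
  [   0.8247     1.9588]
Δx = (I − A)⁻¹ Δd with Δd having +150 in the Coal component and 0 elsewhere.
So Δx_1 = L_11 · (+150), where L_11 = adj(I−A)_11 / det(I−A) = 0.70 / 0.4850.
Δx_1 = 0.70 × (+150) / 0.4850 = 105.00 / 0.4850 ≈ 216.49.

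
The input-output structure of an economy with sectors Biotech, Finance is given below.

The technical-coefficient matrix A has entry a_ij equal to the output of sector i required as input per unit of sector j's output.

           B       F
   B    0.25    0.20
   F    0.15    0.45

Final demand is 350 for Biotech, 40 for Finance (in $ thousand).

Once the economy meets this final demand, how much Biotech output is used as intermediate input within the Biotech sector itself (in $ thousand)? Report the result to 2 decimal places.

I − A =
  [   0.75    -0.20]
  [  -0.15     0.55]
det(I−A) = (0.75)(0.55) − (-0.20)(-0.15) = 0.3825
adj(I−A) = [[0.55, 0.20], [0.15, 0.75]]
(I − A)⁻¹ = adj(I−A) / det(I−A) ≈
  [   1.4379     0.5229]
  [   0.3922     1.9608]
First solve x = (I − A)⁻¹ d = adj(I−A)·d / det(I−A); in particular x_B = (0.55·350 + 0.20·40) / 0.3825 = 200.50 / 0.3825 ≈ 524.1830.
Intermediate flow from B to B: z_BB = a_BB · x_B = 0.25 × 200.50 / 0.3825 = 50.125 / 0.3825 ≈ 131.05.

z_BB = 131.05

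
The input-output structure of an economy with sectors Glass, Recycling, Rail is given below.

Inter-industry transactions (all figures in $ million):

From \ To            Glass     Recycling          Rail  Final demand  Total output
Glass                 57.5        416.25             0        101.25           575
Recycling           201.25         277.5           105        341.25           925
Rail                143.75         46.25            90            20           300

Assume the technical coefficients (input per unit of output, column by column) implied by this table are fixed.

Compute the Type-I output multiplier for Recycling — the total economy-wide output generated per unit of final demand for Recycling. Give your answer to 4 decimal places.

m_2 = 4.0000

Technical coefficients a_ij = z_ij / X_j:
  a_11 = 57.5/575 = 0.10, a_21 = 201.25/575 = 0.35, a_31 = 143.75/575 = 0.25
  a_12 = 416.25/925 = 0.45, a_22 = 277.5/925 = 0.30, a_32 = 46.25/925 = 0.05
  a_13 = 0/300 = 0.00, a_23 = 105/300 = 0.35, a_33 = 90/300 = 0.30
I − A =
  [   0.90    -0.45     0.00]
  [  -0.35     0.70    -0.35]
  [  -0.25    -0.05     0.70]
Cofactors of I−A, C_ij = (−1)^(i+j)·(minor ij) (rows/columns in the sector order above):
  C_11 = (0.70)(0.70) − (-0.35)(-0.05) = 0.4725
  C_12 = −[(-0.35)(0.70) − (-0.35)(-0.25)] = 0.3325
  C_13 = (-0.35)(-0.05) − (0.70)(-0.25) = 0.1925
  C_21 = −[(-0.45)(0.70) − (0.00)(-0.05)] = 0.3150
  C_22 = (0.90)(0.70) − (0.00)(-0.25) = 0.6300
  C_23 = −[(0.90)(-0.05) − (-0.45)(-0.25)] = 0.1575
  C_31 = (-0.45)(-0.35) − (0.00)(0.70) = 0.1575
  C_32 = −[(0.90)(-0.35) − (0.00)(-0.35)] = 0.3150
  C_33 = (0.90)(0.70) − (-0.45)(-0.35) = 0.4725
det(I−A) = Σ_j (I−A)_1j·C_1j = (0.90)(0.4725) + (-0.45)(0.3325) + (0.00)(0.1925) = 0.275625
adj(I−A) = Cᵀ =
  [ 0.4725   0.3150   0.1575]
  [ 0.3325   0.6300   0.3150]
  [ 0.1925   0.1575   0.4725]
(I − A)⁻¹ = adj(I−A) / det(I−A) ≈
  [   1.71429     1.14286     0.57143]
  [   1.20635     2.28571     1.14286]
  [   0.69841     0.57143     1.71429]
The output multiplier for sector j is the column-j sum of the Leontief inverse (I − A)⁻¹ = adj(I−A) / det(I−A).
Column 2 of adj(I−A): (0.3150, 0.6300, 0.1575); det(I−A) = 0.275625.
m_2 = (0.3150 + 0.6300 + 0.1575) / 0.275625 = 1.1025 / 0.275625 = 4.0000.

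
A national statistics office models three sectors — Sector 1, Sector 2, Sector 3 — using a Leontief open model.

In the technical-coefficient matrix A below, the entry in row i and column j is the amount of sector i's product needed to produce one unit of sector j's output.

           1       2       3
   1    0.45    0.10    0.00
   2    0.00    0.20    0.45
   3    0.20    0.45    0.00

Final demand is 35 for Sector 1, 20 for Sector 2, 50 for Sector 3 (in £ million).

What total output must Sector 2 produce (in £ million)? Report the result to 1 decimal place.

I − A =
  [   0.55    -0.10     0.00]
  [   0.00     0.80    -0.45]
  [  -0.20    -0.45     1.00]
Cofactors of I−A, C_ij = (−1)^(i+j)·(minor ij) (rows/columns in the sector order above):
  C_11 = (0.80)(1.00) − (-0.45)(-0.45) = 0.5975
  C_12 = −[(0.00)(1.00) − (-0.45)(-0.20)] = 0.0900
  C_13 = (0.00)(-0.45) − (0.80)(-0.20) = 0.1600
  C_21 = −[(-0.10)(1.00) − (0.00)(-0.45)] = 0.1000
  C_22 = (0.55)(1.00) − (0.00)(-0.20) = 0.5500
  C_23 = −[(0.55)(-0.45) − (-0.10)(-0.20)] = 0.2675
  C_31 = (-0.10)(-0.45) − (0.00)(0.80) = 0.0450
  C_32 = −[(0.55)(-0.45) − (0.00)(0.00)] = 0.2475
  C_33 = (0.55)(0.80) − (-0.10)(0.00) = 0.4400
det(I−A) = Σ_j (I−A)_1j·C_1j = (0.55)(0.5975) + (-0.10)(0.0900) + (0.00)(0.1600) = 0.319625
adj(I−A) = Cᵀ =
  [ 0.5975   0.1000   0.0450]
  [ 0.0900   0.5500   0.2475]
  [ 0.1600   0.2675   0.4400]
(I − A)⁻¹ = adj(I−A) / det(I−A) ≈
  [   1.8694     0.3129     0.1408]
  [   0.2816     1.7208     0.7743]
  [   0.5006     0.8369     1.3766]
x = (I − A)⁻¹ d = adj(I−A)·d / det(I−A), with det(I−A) = 0.319625:
  x_1 = (0.5975·35 + 0.1000·20 + 0.0450·50) / 0.319625 = 25.1625 / 0.319625 ≈ 78.7
  x_2 = (0.0900·35 + 0.5500·20 + 0.2475·50) / 0.319625 = 26.525 / 0.319625 ≈ 83.0
  x_3 = (0.1600·35 + 0.2675·20 + 0.4400·50) / 0.319625 = 32.95 / 0.319625 ≈ 103.1

x_2 = 83.0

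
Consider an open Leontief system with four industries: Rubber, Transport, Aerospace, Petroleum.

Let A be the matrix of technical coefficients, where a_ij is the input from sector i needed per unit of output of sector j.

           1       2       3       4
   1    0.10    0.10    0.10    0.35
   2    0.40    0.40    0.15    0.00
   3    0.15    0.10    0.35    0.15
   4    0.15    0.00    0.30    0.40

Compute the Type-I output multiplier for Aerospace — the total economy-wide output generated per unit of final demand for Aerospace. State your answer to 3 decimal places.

I − A =
  [   0.90    -0.10    -0.10    -0.35]
  [  -0.40     0.60    -0.15     0.00]
  [  -0.15    -0.10     0.65    -0.15]
  [  -0.15     0.00    -0.30     0.60]
Compute the cofactors C_ij = (−1)^(i+j)·(3×3 minor ij) of I−A; the adjugate is their transpose:
adj(I−A) = Cᵀ =
  [ 0.198000   0.051000   0.108000   0.142500]
  [ 0.154875   0.249375   0.139125   0.125125]
  [ 0.091500   0.060000   0.268500   0.120500]
  [ 0.095250   0.042750   0.161250   0.296250]
det(I−A) = Σ_j (I−A)_1j·C_1j = (0.90)(0.198000) + (-0.10)(0.154875) + (-0.10)(0.091500) + (-0.35)(0.095250) = 0.120225
(I − A)⁻¹ = adj(I−A) / det(I−A) ≈
  [   1.6469     0.4242     0.8983     1.1853]
  [   1.2882     2.0742     1.1572     1.0408]
  [   0.7611     0.4991     2.2333     1.0023]
  [   0.7923     0.3556     1.3412     2.4641]
The output multiplier for sector j is the column-j sum of the Leontief inverse (I − A)⁻¹ = adj(I−A) / det(I−A).
Column 3 of adj(I−A): (0.108000, 0.139125, 0.268500, 0.161250); det(I−A) = 0.120225.
m_3 = (0.108000 + 0.139125 + 0.268500 + 0.161250) / 0.120225 = 0.676875 / 0.120225 ≈ 5.630.

m_3 = 5.630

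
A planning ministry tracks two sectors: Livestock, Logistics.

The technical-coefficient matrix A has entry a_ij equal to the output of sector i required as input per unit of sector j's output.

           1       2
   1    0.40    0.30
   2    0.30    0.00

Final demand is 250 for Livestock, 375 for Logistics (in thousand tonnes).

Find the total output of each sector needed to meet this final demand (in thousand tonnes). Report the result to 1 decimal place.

x_1 = 710.8, x_2 = 588.2

I − A =
  [   0.60    -0.30]
  [  -0.30     1.00]
det(I−A) = (0.60)(1.00) − (-0.30)(-0.30) = 0.5100
adj(I−A) = [[1.00, 0.30], [0.30, 0.60]]
(I − A)⁻¹ = adj(I−A) / det(I−A) ≈
  [   1.9608     0.5882]
  [   0.5882     1.1765]
x = (I − A)⁻¹ d = adj(I−A)·d / det(I−A), with det(I−A) = 0.5100:
  x_1 = (1.00·250 + 0.30·375) / 0.5100 = 362.50 / 0.5100 ≈ 710.8
  x_2 = (0.30·250 + 0.60·375) / 0.5100 = 300.00 / 0.5100 ≈ 588.2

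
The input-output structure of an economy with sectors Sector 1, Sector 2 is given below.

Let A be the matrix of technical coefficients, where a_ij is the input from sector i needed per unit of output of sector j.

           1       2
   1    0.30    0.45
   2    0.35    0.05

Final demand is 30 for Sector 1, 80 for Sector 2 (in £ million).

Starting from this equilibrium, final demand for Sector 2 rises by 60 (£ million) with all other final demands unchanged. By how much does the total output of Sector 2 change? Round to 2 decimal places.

Δx_2 = 82.76

I − A =
  [   0.70    -0.45]
  [  -0.35     0.95]
det(I−A) = (0.70)(0.95) − (-0.45)(-0.35) = 0.5075
adj(I−A) = [[0.95, 0.45], [0.35, 0.70]]
(I − A)⁻¹ = adj(I−A) / det(I−A) ≈
  [   1.8719     0.8867]
  [   0.6897     1.3793]
Δx = (I − A)⁻¹ Δd with Δd having +60 in the Sector 2 component and 0 elsewhere.
So Δx_2 = L_22 · (+60), where L_22 = adj(I−A)_22 / det(I−A) = 0.70 / 0.5075.
Δx_2 = 0.70 × (+60) / 0.5075 = 42.00 / 0.5075 ≈ 82.76.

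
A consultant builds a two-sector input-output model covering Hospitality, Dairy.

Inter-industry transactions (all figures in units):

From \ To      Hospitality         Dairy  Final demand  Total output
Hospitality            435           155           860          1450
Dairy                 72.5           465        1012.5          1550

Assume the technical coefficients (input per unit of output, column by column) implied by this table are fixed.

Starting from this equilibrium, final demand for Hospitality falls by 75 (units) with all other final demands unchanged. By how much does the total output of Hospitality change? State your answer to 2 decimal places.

Δx_1 = -108.25

Technical coefficients a_ij = z_ij / X_j:
  a_11 = 435/1450 = 0.30, a_21 = 72.5/1450 = 0.05
  a_12 = 155/1550 = 0.10, a_22 = 465/1550 = 0.30
I − A =
  [   0.70    -0.10]
  [  -0.05     0.70]
det(I−A) = (0.70)(0.70) − (-0.10)(-0.05) = 0.4850
adj(I−A) = [[0.70, 0.10], [0.05, 0.70]]
(I − A)⁻¹ = adj(I−A) / det(I−A) ≈
  [   1.4433     0.2062]
  [   0.1031     1.4433]
Δx = (I − A)⁻¹ Δd with Δd having -75 in the Hospitality component and 0 elsewhere.
So Δx_1 = L_11 · (-75), where L_11 = adj(I−A)_11 / det(I−A) = 0.70 / 0.4850.
Δx_1 = 0.70 × (-75) / 0.4850 = -52.50 / 0.4850 ≈ -108.25.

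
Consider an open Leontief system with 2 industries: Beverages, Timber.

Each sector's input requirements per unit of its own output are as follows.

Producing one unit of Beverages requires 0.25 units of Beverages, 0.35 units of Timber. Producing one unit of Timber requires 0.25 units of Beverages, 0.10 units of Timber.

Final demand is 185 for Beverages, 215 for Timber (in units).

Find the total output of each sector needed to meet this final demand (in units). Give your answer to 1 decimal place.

x_B = 374.9, x_T = 384.7

I − A =
  [   0.75    -0.25]
  [  -0.35     0.90]
det(I−A) = (0.75)(0.90) − (-0.25)(-0.35) = 0.5875
adj(I−A) = [[0.90, 0.25], [0.35, 0.75]]
(I − A)⁻¹ = adj(I−A) / det(I−A) ≈
  [   1.5319     0.4255]
  [   0.5957     1.2766]
x = (I − A)⁻¹ d = adj(I−A)·d / det(I−A), with det(I−A) = 0.5875:
  x_B = (0.90·185 + 0.25·215) / 0.5875 = 220.25 / 0.5875 ≈ 374.9
  x_T = (0.35·185 + 0.75·215) / 0.5875 = 226.00 / 0.5875 ≈ 384.7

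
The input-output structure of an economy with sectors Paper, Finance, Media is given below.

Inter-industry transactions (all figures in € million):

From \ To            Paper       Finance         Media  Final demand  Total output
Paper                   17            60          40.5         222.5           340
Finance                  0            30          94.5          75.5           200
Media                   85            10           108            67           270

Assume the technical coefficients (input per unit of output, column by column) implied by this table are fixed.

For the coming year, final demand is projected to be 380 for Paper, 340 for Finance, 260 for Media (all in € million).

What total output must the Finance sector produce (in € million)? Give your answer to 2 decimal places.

Technical coefficients a_ij = z_ij / X_j:
  a_11 = 17/340 = 0.05, a_21 = 0/340 = 0.00, a_31 = 85/340 = 0.25
  a_12 = 60/200 = 0.30, a_22 = 30/200 = 0.15, a_32 = 10/200 = 0.05
  a_13 = 40.5/270 = 0.15, a_23 = 94.5/270 = 0.35, a_33 = 108/270 = 0.40
I − A =
  [   0.95    -0.30    -0.15]
  [   0.00     0.85    -0.35]
  [  -0.25    -0.05     0.60]
Cofactors of I−A, C_ij = (−1)^(i+j)·(minor ij) (rows/columns in the sector order above):
  C_11 = (0.85)(0.60) − (-0.35)(-0.05) = 0.4925
  C_12 = −[(0.00)(0.60) − (-0.35)(-0.25)] = 0.0875
  C_13 = (0.00)(-0.05) − (0.85)(-0.25) = 0.2125
  C_21 = −[(-0.30)(0.60) − (-0.15)(-0.05)] = 0.1875
  C_22 = (0.95)(0.60) − (-0.15)(-0.25) = 0.5325
  C_23 = −[(0.95)(-0.05) − (-0.30)(-0.25)] = 0.1225
  C_31 = (-0.30)(-0.35) − (-0.15)(0.85) = 0.2325
  C_32 = −[(0.95)(-0.35) − (-0.15)(0.00)] = 0.3325
  C_33 = (0.95)(0.85) − (-0.30)(0.00) = 0.8075
det(I−A) = Σ_j (I−A)_1j·C_1j = (0.95)(0.4925) + (-0.30)(0.0875) + (-0.15)(0.2125) = 0.40975
adj(I−A) = Cᵀ =
  [ 0.4925   0.1875   0.2325]
  [ 0.0875   0.5325   0.3325]
  [ 0.2125   0.1225   0.8075]
(I − A)⁻¹ = adj(I−A) / det(I−A) ≈
  [   1.2020     0.4576     0.5674]
  [   0.2135     1.2996     0.8115]
  [   0.5186     0.2990     1.9707]
x = (I − A)⁻¹ d = adj(I−A)·d / det(I−A), with det(I−A) = 0.40975:
  x_1 = (0.4925·380 + 0.1875·340 + 0.2325·260) / 0.40975 = 311.35 / 0.40975 ≈ 759.85
  x_2 = (0.0875·380 + 0.5325·340 + 0.3325·260) / 0.40975 = 300.75 / 0.40975 ≈ 733.98
  x_3 = (0.2125·380 + 0.1225·340 + 0.8075·260) / 0.40975 = 332.35 / 0.40975 ≈ 811.10

x_2 = 733.98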